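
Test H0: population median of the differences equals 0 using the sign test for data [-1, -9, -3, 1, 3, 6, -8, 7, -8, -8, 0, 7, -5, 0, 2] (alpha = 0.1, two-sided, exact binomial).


Step 1: Discard zero differences. Original n = 15; n_eff = number of nonzero differences = 13.
Nonzero differences (with sign): -1, -9, -3, +1, +3, +6, -8, +7, -8, -8, +7, -5, +2
Step 2: Count signs: positive = 6, negative = 7.
Step 3: Under H0: P(positive) = 0.5, so the number of positives S ~ Bin(13, 0.5).
Step 4: Two-sided exact p-value = sum of Bin(13,0.5) probabilities at or below the observed probability = 1.000000.
Step 5: alpha = 0.1. fail to reject H0.

n_eff = 13, pos = 6, neg = 7, p = 1.000000, fail to reject H0.


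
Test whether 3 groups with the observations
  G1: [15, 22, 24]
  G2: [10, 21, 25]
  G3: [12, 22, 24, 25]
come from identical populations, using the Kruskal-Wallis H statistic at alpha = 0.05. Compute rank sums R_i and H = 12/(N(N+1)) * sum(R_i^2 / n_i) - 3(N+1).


Step 1: Combine all N = 10 observations and assign midranks.
sorted (value, group, rank): (10,G2,1), (12,G3,2), (15,G1,3), (21,G2,4), (22,G1,5.5), (22,G3,5.5), (24,G1,7.5), (24,G3,7.5), (25,G2,9.5), (25,G3,9.5)
Step 2: Sum ranks within each group.
R_1 = 16 (n_1 = 3)
R_2 = 14.5 (n_2 = 3)
R_3 = 24.5 (n_3 = 4)
Step 3: H = 12/(N(N+1)) * sum(R_i^2/n_i) - 3(N+1)
     = 12/(10*11) * (16^2/3 + 14.5^2/3 + 24.5^2/4) - 3*11
     = 0.109091 * 305.479 - 33
     = 0.325000.
Step 4: Ties present; correction factor C = 1 - 18/(10^3 - 10) = 0.981818. Corrected H = 0.325000 / 0.981818 = 0.331019.
Step 5: Under H0, H ~ chi^2(2); p-value = 0.847462.
Step 6: alpha = 0.05. fail to reject H0.

H = 0.3310, df = 2, p = 0.847462, fail to reject H0.


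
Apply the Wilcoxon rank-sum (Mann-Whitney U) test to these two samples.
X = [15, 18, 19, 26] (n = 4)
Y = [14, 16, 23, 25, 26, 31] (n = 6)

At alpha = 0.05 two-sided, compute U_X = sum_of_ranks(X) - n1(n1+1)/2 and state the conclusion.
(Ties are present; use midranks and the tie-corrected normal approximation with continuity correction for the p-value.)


Step 1: Combine and sort all 10 observations; assign midranks.
sorted (value, group): (14,Y), (15,X), (16,Y), (18,X), (19,X), (23,Y), (25,Y), (26,X), (26,Y), (31,Y)
ranks: 14->1, 15->2, 16->3, 18->4, 19->5, 23->6, 25->7, 26->8.5, 26->8.5, 31->10
Step 2: Rank sum for X: R1 = 2 + 4 + 5 + 8.5 = 19.5.
Step 3: U_X = R1 - n1(n1+1)/2 = 19.5 - 4*5/2 = 19.5 - 10 = 9.5.
       U_Y = n1*n2 - U_X = 24 - 9.5 = 14.5.
Step 4: Ties are present, so use the tie-corrected normal approximation (with continuity correction) for the p-value.
Step 5: p-value = 0.668870; compare to alpha = 0.05. fail to reject H0.

U_X = 9.5, p = 0.668870, fail to reject H0 at alpha = 0.05.


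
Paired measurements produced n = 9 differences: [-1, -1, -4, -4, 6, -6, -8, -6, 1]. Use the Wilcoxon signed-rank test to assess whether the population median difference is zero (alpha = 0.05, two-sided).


Step 1: Drop any zero differences (none here) and take |d_i|.
|d| = [1, 1, 4, 4, 6, 6, 8, 6, 1]
Step 2: Midrank |d_i| (ties get averaged ranks).
ranks: |1|->2, |1|->2, |4|->4.5, |4|->4.5, |6|->7, |6|->7, |8|->9, |6|->7, |1|->2
Step 3: Attach original signs; sum ranks with positive sign and with negative sign.
W+ = 7 + 2 = 9
W- = 2 + 2 + 4.5 + 4.5 + 7 + 9 + 7 = 36
(Check: W+ + W- = 45 should equal n(n+1)/2 = 45.)
Step 4: Test statistic W = min(W+, W-) = 9.
Step 5: Ties in |d|, so use the tie-corrected normal approximation.
        E[W] = n(n+1)/4 = 9*10/4 = 22.5.
        Tie groups: |d|=1 (t=3), |d|=4 (t=2), |d|=6 (t=3); sum(t^3 - t) = 54.
        Var[W] = n(n+1)(2n+1)/24 - sum(t^3-t)/48 = 1710/24 - 54/48 = 70.125.
        z = (W - E[W]) / sqrt(Var[W]) = (9 - 22.5) / 8.3741 = -1.6121.
        Two-sided p = 2*Phi(z) = 0.106936.
Step 6: alpha = 0.05. fail to reject H0.

W+ = 9, W- = 36, W = min = 9, p = 0.106936, fail to reject H0.


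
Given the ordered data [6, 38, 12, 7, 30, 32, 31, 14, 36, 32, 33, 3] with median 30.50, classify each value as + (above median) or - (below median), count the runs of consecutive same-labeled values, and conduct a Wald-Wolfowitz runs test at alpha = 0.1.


Step 1: Compute median = 30.50; label A = above, B = below.
Labels in order: BABBBAABAAAB  (n_A = 6, n_B = 6)
Step 2: Count runs R = 7.
Step 3: Under H0 (random ordering), E[R] = 2*n_A*n_B/(n_A+n_B) + 1 = 2*6*6/12 + 1 = 7.0000.
        Var[R] = 2*n_A*n_B*(2*n_A*n_B - n_A - n_B) / ((n_A+n_B)^2 * (n_A+n_B-1)) = 4320/1584 = 2.7273.
        SD[R] = 1.6514.
Step 4: R = E[R], so z = 0 with no continuity correction.
Step 5: Two-sided p-value via normal approximation = 2*(1 - Phi(|z|)) = 1.000000.
Step 6: alpha = 0.1. fail to reject H0.

R = 7, z = 0.0000, p = 1.000000, fail to reject H0.


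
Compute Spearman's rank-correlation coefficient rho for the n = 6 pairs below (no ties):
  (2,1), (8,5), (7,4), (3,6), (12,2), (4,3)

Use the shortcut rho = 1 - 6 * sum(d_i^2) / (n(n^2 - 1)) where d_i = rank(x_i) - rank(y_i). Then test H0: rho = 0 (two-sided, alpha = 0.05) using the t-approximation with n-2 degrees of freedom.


Step 1: Rank x and y separately (midranks; no ties here).
rank(x): 2->1, 8->5, 7->4, 3->2, 12->6, 4->3
rank(y): 1->1, 5->5, 4->4, 6->6, 2->2, 3->3
Step 2: d_i = R_x(i) - R_y(i); compute d_i^2.
  (1-1)^2=0, (5-5)^2=0, (4-4)^2=0, (2-6)^2=16, (6-2)^2=16, (3-3)^2=0
sum(d^2) = 32.
Step 3: rho = 1 - 6*32 / (6*(6^2 - 1)) = 1 - 192/210 = 0.085714.
Step 4: Under H0, t = rho * sqrt((n-2)/(1-rho^2)) = 0.1721 ~ t(4).
Step 5: Two-sided p-value from the t-distribution with 4 df = 0.871743.
Step 6: alpha = 0.05. fail to reject H0.

rho = 0.0857, p = 0.871743, fail to reject H0 at alpha = 0.05.


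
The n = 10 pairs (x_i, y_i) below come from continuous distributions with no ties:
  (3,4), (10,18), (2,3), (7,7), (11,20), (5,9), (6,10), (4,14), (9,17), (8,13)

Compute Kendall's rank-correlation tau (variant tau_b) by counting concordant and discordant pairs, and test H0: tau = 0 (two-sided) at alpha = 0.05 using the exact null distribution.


Step 1: Enumerate the 45 unordered pairs (i,j) with i<j and classify each by sign(x_j-x_i) * sign(y_j-y_i).
  (1,2):dx=+7,dy=+14->C; (1,3):dx=-1,dy=-1->C; (1,4):dx=+4,dy=+3->C; (1,5):dx=+8,dy=+16->C
  (1,6):dx=+2,dy=+5->C; (1,7):dx=+3,dy=+6->C; (1,8):dx=+1,dy=+10->C; (1,9):dx=+6,dy=+13->C
  (1,10):dx=+5,dy=+9->C; (2,3):dx=-8,dy=-15->C; (2,4):dx=-3,dy=-11->C; (2,5):dx=+1,dy=+2->C
  (2,6):dx=-5,dy=-9->C; (2,7):dx=-4,dy=-8->C; (2,8):dx=-6,dy=-4->C; (2,9):dx=-1,dy=-1->C
  (2,10):dx=-2,dy=-5->C; (3,4):dx=+5,dy=+4->C; (3,5):dx=+9,dy=+17->C; (3,6):dx=+3,dy=+6->C
  (3,7):dx=+4,dy=+7->C; (3,8):dx=+2,dy=+11->C; (3,9):dx=+7,dy=+14->C; (3,10):dx=+6,dy=+10->C
  (4,5):dx=+4,dy=+13->C; (4,6):dx=-2,dy=+2->D; (4,7):dx=-1,dy=+3->D; (4,8):dx=-3,dy=+7->D
  (4,9):dx=+2,dy=+10->C; (4,10):dx=+1,dy=+6->C; (5,6):dx=-6,dy=-11->C; (5,7):dx=-5,dy=-10->C
  (5,8):dx=-7,dy=-6->C; (5,9):dx=-2,dy=-3->C; (5,10):dx=-3,dy=-7->C; (6,7):dx=+1,dy=+1->C
  (6,8):dx=-1,dy=+5->D; (6,9):dx=+4,dy=+8->C; (6,10):dx=+3,dy=+4->C; (7,8):dx=-2,dy=+4->D
  (7,9):dx=+3,dy=+7->C; (7,10):dx=+2,dy=+3->C; (8,9):dx=+5,dy=+3->C; (8,10):dx=+4,dy=-1->D
  (9,10):dx=-1,dy=-4->C
Step 2: C = 39, D = 6, total pairs = 45.
Step 3: tau = (C - D)/(n(n-1)/2) = (39 - 6)/45 = 0.733333.
Step 4: Exact two-sided p-value (enumerate n! = 3628800 permutations of y under H0): p = 0.002213.
Step 5: alpha = 0.05. reject H0.

tau_b = 0.7333 (C=39, D=6), p = 0.002213, reject H0.


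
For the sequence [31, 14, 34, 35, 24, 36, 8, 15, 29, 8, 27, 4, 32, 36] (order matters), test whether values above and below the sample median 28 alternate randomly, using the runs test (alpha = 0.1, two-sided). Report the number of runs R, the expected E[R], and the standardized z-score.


Step 1: Compute median = 28; label A = above, B = below.
Labels in order: ABAABABBABBBAA  (n_A = 7, n_B = 7)
Step 2: Count runs R = 9.
Step 3: Under H0 (random ordering), E[R] = 2*n_A*n_B/(n_A+n_B) + 1 = 2*7*7/14 + 1 = 8.0000.
        Var[R] = 2*n_A*n_B*(2*n_A*n_B - n_A - n_B) / ((n_A+n_B)^2 * (n_A+n_B-1)) = 8232/2548 = 3.2308.
        SD[R] = 1.7974.
Step 4: Continuity-corrected z = (R - 0.5 - E[R]) / SD[R] = (9 - 0.5 - 8.0000) / 1.7974 = 0.2782.
Step 5: Two-sided p-value via normal approximation = 2*(1 - Phi(|z|)) = 0.780879.
Step 6: alpha = 0.1. fail to reject H0.

R = 9, z = 0.2782, p = 0.780879, fail to reject H0.


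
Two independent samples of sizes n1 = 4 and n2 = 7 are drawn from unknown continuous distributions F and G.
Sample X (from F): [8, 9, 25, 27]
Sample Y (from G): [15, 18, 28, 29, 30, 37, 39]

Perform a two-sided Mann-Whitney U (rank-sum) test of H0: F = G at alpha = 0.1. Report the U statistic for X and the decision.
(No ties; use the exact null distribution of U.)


Step 1: Combine and sort all 11 observations; assign midranks.
sorted (value, group): (8,X), (9,X), (15,Y), (18,Y), (25,X), (27,X), (28,Y), (29,Y), (30,Y), (37,Y), (39,Y)
ranks: 8->1, 9->2, 15->3, 18->4, 25->5, 27->6, 28->7, 29->8, 30->9, 37->10, 39->11
Step 2: Rank sum for X: R1 = 1 + 2 + 5 + 6 = 14.
Step 3: U_X = R1 - n1(n1+1)/2 = 14 - 4*5/2 = 14 - 10 = 4.
       U_Y = n1*n2 - U_X = 28 - 4 = 24.
Step 4: No ties, so the exact null distribution of U (based on enumerating the C(11,4) = 330 equally likely rank assignments) gives the two-sided p-value.
Step 5: p-value = 0.072727; compare to alpha = 0.1. reject H0.

U_X = 4, p = 0.072727, reject H0 at alpha = 0.1.


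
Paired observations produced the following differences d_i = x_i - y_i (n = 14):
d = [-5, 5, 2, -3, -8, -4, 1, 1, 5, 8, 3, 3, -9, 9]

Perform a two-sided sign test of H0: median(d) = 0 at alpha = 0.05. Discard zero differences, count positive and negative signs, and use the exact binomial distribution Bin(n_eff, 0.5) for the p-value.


Step 1: Discard zero differences. Original n = 14; n_eff = number of nonzero differences = 14.
Nonzero differences (with sign): -5, +5, +2, -3, -8, -4, +1, +1, +5, +8, +3, +3, -9, +9
Step 2: Count signs: positive = 9, negative = 5.
Step 3: Under H0: P(positive) = 0.5, so the number of positives S ~ Bin(14, 0.5).
Step 4: Two-sided exact p-value = sum of Bin(14,0.5) probabilities at or below the observed probability = 0.423950.
Step 5: alpha = 0.05. fail to reject H0.

n_eff = 14, pos = 9, neg = 5, p = 0.423950, fail to reject H0.


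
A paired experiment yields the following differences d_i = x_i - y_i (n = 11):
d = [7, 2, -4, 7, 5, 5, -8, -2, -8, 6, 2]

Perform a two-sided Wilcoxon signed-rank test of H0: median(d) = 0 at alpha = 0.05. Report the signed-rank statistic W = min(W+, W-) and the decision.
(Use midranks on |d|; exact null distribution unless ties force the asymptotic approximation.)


Step 1: Drop any zero differences (none here) and take |d_i|.
|d| = [7, 2, 4, 7, 5, 5, 8, 2, 8, 6, 2]
Step 2: Midrank |d_i| (ties get averaged ranks).
ranks: |7|->8.5, |2|->2, |4|->4, |7|->8.5, |5|->5.5, |5|->5.5, |8|->10.5, |2|->2, |8|->10.5, |6|->7, |2|->2
Step 3: Attach original signs; sum ranks with positive sign and with negative sign.
W+ = 8.5 + 2 + 8.5 + 5.5 + 5.5 + 7 + 2 = 39
W- = 4 + 10.5 + 2 + 10.5 = 27
(Check: W+ + W- = 66 should equal n(n+1)/2 = 66.)
Step 4: Test statistic W = min(W+, W-) = 27.
Step 5: Ties in |d|, so use the tie-corrected normal approximation.
        E[W] = n(n+1)/4 = 11*12/4 = 33.
        Tie groups: |d|=2 (t=3), |d|=5 (t=2), |d|=7 (t=2), |d|=8 (t=2); sum(t^3 - t) = 42.
        Var[W] = n(n+1)(2n+1)/24 - sum(t^3-t)/48 = 3036/24 - 42/48 = 125.625.
        z = (W - E[W]) / sqrt(Var[W]) = (27 - 33) / 11.2083 = -0.5353.
        Two-sided p = 2*Phi(z) = 0.592429.
Step 6: alpha = 0.05. fail to reject H0.

W+ = 39, W- = 27, W = min = 27, p = 0.592429, fail to reject H0.


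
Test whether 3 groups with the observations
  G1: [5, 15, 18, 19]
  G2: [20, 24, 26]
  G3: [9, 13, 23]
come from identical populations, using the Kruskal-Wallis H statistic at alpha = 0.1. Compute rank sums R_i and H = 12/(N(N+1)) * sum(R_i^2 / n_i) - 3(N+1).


Step 1: Combine all N = 10 observations and assign midranks.
sorted (value, group, rank): (5,G1,1), (9,G3,2), (13,G3,3), (15,G1,4), (18,G1,5), (19,G1,6), (20,G2,7), (23,G3,8), (24,G2,9), (26,G2,10)
Step 2: Sum ranks within each group.
R_1 = 16 (n_1 = 4)
R_2 = 26 (n_2 = 3)
R_3 = 13 (n_3 = 3)
Step 3: H = 12/(N(N+1)) * sum(R_i^2/n_i) - 3(N+1)
     = 12/(10*11) * (16^2/4 + 26^2/3 + 13^2/3) - 3*11
     = 0.109091 * 345.667 - 33
     = 4.709091.
Step 4: No ties, so H is used without correction.
Step 5: Under H0, H ~ chi^2(2); p-value = 0.094937.
Step 6: alpha = 0.1. reject H0.

H = 4.7091, df = 2, p = 0.094937, reject H0.


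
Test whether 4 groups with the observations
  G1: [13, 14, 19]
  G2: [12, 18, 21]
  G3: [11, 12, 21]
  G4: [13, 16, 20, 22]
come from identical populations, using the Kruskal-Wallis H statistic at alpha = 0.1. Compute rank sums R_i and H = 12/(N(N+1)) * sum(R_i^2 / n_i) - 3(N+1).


Step 1: Combine all N = 13 observations and assign midranks.
sorted (value, group, rank): (11,G3,1), (12,G2,2.5), (12,G3,2.5), (13,G1,4.5), (13,G4,4.5), (14,G1,6), (16,G4,7), (18,G2,8), (19,G1,9), (20,G4,10), (21,G2,11.5), (21,G3,11.5), (22,G4,13)
Step 2: Sum ranks within each group.
R_1 = 19.5 (n_1 = 3)
R_2 = 22 (n_2 = 3)
R_3 = 15 (n_3 = 3)
R_4 = 34.5 (n_4 = 4)
Step 3: H = 12/(N(N+1)) * sum(R_i^2/n_i) - 3(N+1)
     = 12/(13*14) * (19.5^2/3 + 22^2/3 + 15^2/3 + 34.5^2/4) - 3*14
     = 0.065934 * 660.646 - 42
     = 1.559066.
Step 4: Ties present; correction factor C = 1 - 18/(13^3 - 13) = 0.991758. Corrected H = 1.559066 / 0.991758 = 1.572022.
Step 5: Under H0, H ~ chi^2(3); p-value = 0.665750.
Step 6: alpha = 0.1. fail to reject H0.

H = 1.5720, df = 3, p = 0.665750, fail to reject H0.


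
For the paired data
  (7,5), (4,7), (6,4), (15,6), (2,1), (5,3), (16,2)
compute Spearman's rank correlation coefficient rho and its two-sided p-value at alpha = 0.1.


Step 1: Rank x and y separately (midranks; no ties here).
rank(x): 7->5, 4->2, 6->4, 15->6, 2->1, 5->3, 16->7
rank(y): 5->5, 7->7, 4->4, 6->6, 1->1, 3->3, 2->2
Step 2: d_i = R_x(i) - R_y(i); compute d_i^2.
  (5-5)^2=0, (2-7)^2=25, (4-4)^2=0, (6-6)^2=0, (1-1)^2=0, (3-3)^2=0, (7-2)^2=25
sum(d^2) = 50.
Step 3: rho = 1 - 6*50 / (7*(7^2 - 1)) = 1 - 300/336 = 0.107143.
Step 4: Under H0, t = rho * sqrt((n-2)/(1-rho^2)) = 0.2410 ~ t(5).
Step 5: Two-sided p-value from the t-distribution with 5 df = 0.819151.
Step 6: alpha = 0.1. fail to reject H0.

rho = 0.1071, p = 0.819151, fail to reject H0 at alpha = 0.1.


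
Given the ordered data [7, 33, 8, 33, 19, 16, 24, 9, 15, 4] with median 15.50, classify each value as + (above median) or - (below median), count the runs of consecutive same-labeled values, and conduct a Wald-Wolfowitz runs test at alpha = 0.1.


Step 1: Compute median = 15.50; label A = above, B = below.
Labels in order: BABAAAABBB  (n_A = 5, n_B = 5)
Step 2: Count runs R = 5.
Step 3: Under H0 (random ordering), E[R] = 2*n_A*n_B/(n_A+n_B) + 1 = 2*5*5/10 + 1 = 6.0000.
        Var[R] = 2*n_A*n_B*(2*n_A*n_B - n_A - n_B) / ((n_A+n_B)^2 * (n_A+n_B-1)) = 2000/900 = 2.2222.
        SD[R] = 1.4907.
Step 4: Continuity-corrected z = (R + 0.5 - E[R]) / SD[R] = (5 + 0.5 - 6.0000) / 1.4907 = -0.3354.
Step 5: Two-sided p-value via normal approximation = 2*(1 - Phi(|z|)) = 0.737316.
Step 6: alpha = 0.1. fail to reject H0.

R = 5, z = -0.3354, p = 0.737316, fail to reject H0.


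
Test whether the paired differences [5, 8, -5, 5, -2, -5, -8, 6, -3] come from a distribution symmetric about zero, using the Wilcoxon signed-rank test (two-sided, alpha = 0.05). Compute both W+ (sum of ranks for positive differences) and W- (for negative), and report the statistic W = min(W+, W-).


Step 1: Drop any zero differences (none here) and take |d_i|.
|d| = [5, 8, 5, 5, 2, 5, 8, 6, 3]
Step 2: Midrank |d_i| (ties get averaged ranks).
ranks: |5|->4.5, |8|->8.5, |5|->4.5, |5|->4.5, |2|->1, |5|->4.5, |8|->8.5, |6|->7, |3|->2
Step 3: Attach original signs; sum ranks with positive sign and with negative sign.
W+ = 4.5 + 8.5 + 4.5 + 7 = 24.5
W- = 4.5 + 1 + 4.5 + 8.5 + 2 = 20.5
(Check: W+ + W- = 45 should equal n(n+1)/2 = 45.)
Step 4: Test statistic W = min(W+, W-) = 20.5.
Step 5: Ties in |d|, so use the tie-corrected normal approximation.
        E[W] = n(n+1)/4 = 9*10/4 = 22.5.
        Tie groups: |d|=5 (t=4), |d|=8 (t=2); sum(t^3 - t) = 66.
        Var[W] = n(n+1)(2n+1)/24 - sum(t^3-t)/48 = 1710/24 - 66/48 = 69.875.
        z = (W - E[W]) / sqrt(Var[W]) = (20.5 - 22.5) / 8.3591 = -0.2393.
        Two-sided p = 2*Phi(z) = 0.810904.
Step 6: alpha = 0.05. fail to reject H0.

W+ = 24.5, W- = 20.5, W = min = 20.5, p = 0.810904, fail to reject H0.


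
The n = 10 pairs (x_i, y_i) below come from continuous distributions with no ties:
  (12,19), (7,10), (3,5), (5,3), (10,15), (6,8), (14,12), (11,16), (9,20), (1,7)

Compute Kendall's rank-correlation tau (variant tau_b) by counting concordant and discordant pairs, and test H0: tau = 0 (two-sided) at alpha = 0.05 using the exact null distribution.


Step 1: Enumerate the 45 unordered pairs (i,j) with i<j and classify each by sign(x_j-x_i) * sign(y_j-y_i).
  (1,2):dx=-5,dy=-9->C; (1,3):dx=-9,dy=-14->C; (1,4):dx=-7,dy=-16->C; (1,5):dx=-2,dy=-4->C
  (1,6):dx=-6,dy=-11->C; (1,7):dx=+2,dy=-7->D; (1,8):dx=-1,dy=-3->C; (1,9):dx=-3,dy=+1->D
  (1,10):dx=-11,dy=-12->C; (2,3):dx=-4,dy=-5->C; (2,4):dx=-2,dy=-7->C; (2,5):dx=+3,dy=+5->C
  (2,6):dx=-1,dy=-2->C; (2,7):dx=+7,dy=+2->C; (2,8):dx=+4,dy=+6->C; (2,9):dx=+2,dy=+10->C
  (2,10):dx=-6,dy=-3->C; (3,4):dx=+2,dy=-2->D; (3,5):dx=+7,dy=+10->C; (3,6):dx=+3,dy=+3->C
  (3,7):dx=+11,dy=+7->C; (3,8):dx=+8,dy=+11->C; (3,9):dx=+6,dy=+15->C; (3,10):dx=-2,dy=+2->D
  (4,5):dx=+5,dy=+12->C; (4,6):dx=+1,dy=+5->C; (4,7):dx=+9,dy=+9->C; (4,8):dx=+6,dy=+13->C
  (4,9):dx=+4,dy=+17->C; (4,10):dx=-4,dy=+4->D; (5,6):dx=-4,dy=-7->C; (5,7):dx=+4,dy=-3->D
  (5,8):dx=+1,dy=+1->C; (5,9):dx=-1,dy=+5->D; (5,10):dx=-9,dy=-8->C; (6,7):dx=+8,dy=+4->C
  (6,8):dx=+5,dy=+8->C; (6,9):dx=+3,dy=+12->C; (6,10):dx=-5,dy=-1->C; (7,8):dx=-3,dy=+4->D
  (7,9):dx=-5,dy=+8->D; (7,10):dx=-13,dy=-5->C; (8,9):dx=-2,dy=+4->D; (8,10):dx=-10,dy=-9->C
  (9,10):dx=-8,dy=-13->C
Step 2: C = 35, D = 10, total pairs = 45.
Step 3: tau = (C - D)/(n(n-1)/2) = (35 - 10)/45 = 0.555556.
Step 4: Exact two-sided p-value (enumerate n! = 3628800 permutations of y under H0): p = 0.028609.
Step 5: alpha = 0.05. reject H0.

tau_b = 0.5556 (C=35, D=10), p = 0.028609, reject H0.


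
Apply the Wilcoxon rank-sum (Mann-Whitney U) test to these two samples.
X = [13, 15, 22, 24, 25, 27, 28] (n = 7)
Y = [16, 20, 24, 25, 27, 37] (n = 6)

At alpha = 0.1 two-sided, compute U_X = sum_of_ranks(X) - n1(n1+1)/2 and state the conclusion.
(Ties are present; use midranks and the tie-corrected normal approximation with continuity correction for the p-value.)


Step 1: Combine and sort all 13 observations; assign midranks.
sorted (value, group): (13,X), (15,X), (16,Y), (20,Y), (22,X), (24,X), (24,Y), (25,X), (25,Y), (27,X), (27,Y), (28,X), (37,Y)
ranks: 13->1, 15->2, 16->3, 20->4, 22->5, 24->6.5, 24->6.5, 25->8.5, 25->8.5, 27->10.5, 27->10.5, 28->12, 37->13
Step 2: Rank sum for X: R1 = 1 + 2 + 5 + 6.5 + 8.5 + 10.5 + 12 = 45.5.
Step 3: U_X = R1 - n1(n1+1)/2 = 45.5 - 7*8/2 = 45.5 - 28 = 17.5.
       U_Y = n1*n2 - U_X = 42 - 17.5 = 24.5.
Step 4: Ties are present, so use the tie-corrected normal approximation (with continuity correction) for the p-value.
Step 5: p-value = 0.666942; compare to alpha = 0.1. fail to reject H0.

U_X = 17.5, p = 0.666942, fail to reject H0 at alpha = 0.1.


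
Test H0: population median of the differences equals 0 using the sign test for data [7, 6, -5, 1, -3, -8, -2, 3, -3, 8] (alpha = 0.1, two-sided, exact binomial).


Step 1: Discard zero differences. Original n = 10; n_eff = number of nonzero differences = 10.
Nonzero differences (with sign): +7, +6, -5, +1, -3, -8, -2, +3, -3, +8
Step 2: Count signs: positive = 5, negative = 5.
Step 3: Under H0: P(positive) = 0.5, so the number of positives S ~ Bin(10, 0.5).
Step 4: Two-sided exact p-value = sum of Bin(10,0.5) probabilities at or below the observed probability = 1.000000.
Step 5: alpha = 0.1. fail to reject H0.

n_eff = 10, pos = 5, neg = 5, p = 1.000000, fail to reject H0.


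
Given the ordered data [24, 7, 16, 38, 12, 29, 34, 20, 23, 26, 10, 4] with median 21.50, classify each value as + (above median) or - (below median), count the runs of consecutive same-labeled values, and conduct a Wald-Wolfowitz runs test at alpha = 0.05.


Step 1: Compute median = 21.50; label A = above, B = below.
Labels in order: ABBABAABAABB  (n_A = 6, n_B = 6)
Step 2: Count runs R = 8.
Step 3: Under H0 (random ordering), E[R] = 2*n_A*n_B/(n_A+n_B) + 1 = 2*6*6/12 + 1 = 7.0000.
        Var[R] = 2*n_A*n_B*(2*n_A*n_B - n_A - n_B) / ((n_A+n_B)^2 * (n_A+n_B-1)) = 4320/1584 = 2.7273.
        SD[R] = 1.6514.
Step 4: Continuity-corrected z = (R - 0.5 - E[R]) / SD[R] = (8 - 0.5 - 7.0000) / 1.6514 = 0.3028.
Step 5: Two-sided p-value via normal approximation = 2*(1 - Phi(|z|)) = 0.762069.
Step 6: alpha = 0.05. fail to reject H0.

R = 8, z = 0.3028, p = 0.762069, fail to reject H0.


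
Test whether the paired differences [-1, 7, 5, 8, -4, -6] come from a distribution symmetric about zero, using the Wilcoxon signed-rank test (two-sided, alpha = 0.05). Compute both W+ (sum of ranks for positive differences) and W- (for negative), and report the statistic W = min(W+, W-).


Step 1: Drop any zero differences (none here) and take |d_i|.
|d| = [1, 7, 5, 8, 4, 6]
Step 2: Midrank |d_i| (ties get averaged ranks).
ranks: |1|->1, |7|->5, |5|->3, |8|->6, |4|->2, |6|->4
Step 3: Attach original signs; sum ranks with positive sign and with negative sign.
W+ = 5 + 3 + 6 = 14
W- = 1 + 2 + 4 = 7
(Check: W+ + W- = 21 should equal n(n+1)/2 = 21.)
Step 4: Test statistic W = min(W+, W-) = 7.
Step 5: No ties, so the exact null distribution over the 2^6 = 64 sign assignments gives the two-sided p-value = 0.562500.
Step 6: alpha = 0.05. fail to reject H0.

W+ = 14, W- = 7, W = min = 7, p = 0.562500, fail to reject H0.


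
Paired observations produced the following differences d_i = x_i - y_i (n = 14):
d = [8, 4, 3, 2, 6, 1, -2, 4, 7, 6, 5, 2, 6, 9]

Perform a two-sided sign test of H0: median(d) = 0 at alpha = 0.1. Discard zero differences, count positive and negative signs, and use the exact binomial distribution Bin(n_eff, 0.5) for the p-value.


Step 1: Discard zero differences. Original n = 14; n_eff = number of nonzero differences = 14.
Nonzero differences (with sign): +8, +4, +3, +2, +6, +1, -2, +4, +7, +6, +5, +2, +6, +9
Step 2: Count signs: positive = 13, negative = 1.
Step 3: Under H0: P(positive) = 0.5, so the number of positives S ~ Bin(14, 0.5).
Step 4: Two-sided exact p-value = sum of Bin(14,0.5) probabilities at or below the observed probability = 0.001831.
Step 5: alpha = 0.1. reject H0.

n_eff = 14, pos = 13, neg = 1, p = 0.001831, reject H0.


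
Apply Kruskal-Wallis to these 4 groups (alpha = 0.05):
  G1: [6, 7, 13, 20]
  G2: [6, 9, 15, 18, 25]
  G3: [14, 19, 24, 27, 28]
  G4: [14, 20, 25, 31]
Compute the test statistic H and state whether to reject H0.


Step 1: Combine all N = 18 observations and assign midranks.
sorted (value, group, rank): (6,G1,1.5), (6,G2,1.5), (7,G1,3), (9,G2,4), (13,G1,5), (14,G3,6.5), (14,G4,6.5), (15,G2,8), (18,G2,9), (19,G3,10), (20,G1,11.5), (20,G4,11.5), (24,G3,13), (25,G2,14.5), (25,G4,14.5), (27,G3,16), (28,G3,17), (31,G4,18)
Step 2: Sum ranks within each group.
R_1 = 21 (n_1 = 4)
R_2 = 37 (n_2 = 5)
R_3 = 62.5 (n_3 = 5)
R_4 = 50.5 (n_4 = 4)
Step 3: H = 12/(N(N+1)) * sum(R_i^2/n_i) - 3(N+1)
     = 12/(18*19) * (21^2/4 + 37^2/5 + 62.5^2/5 + 50.5^2/4) - 3*19
     = 0.035088 * 1802.86 - 57
     = 6.258333.
Step 4: Ties present; correction factor C = 1 - 24/(18^3 - 18) = 0.995872. Corrected H = 6.258333 / 0.995872 = 6.284275.
Step 5: Under H0, H ~ chi^2(3); p-value = 0.098570.
Step 6: alpha = 0.05. fail to reject H0.

H = 6.2843, df = 3, p = 0.098570, fail to reject H0.


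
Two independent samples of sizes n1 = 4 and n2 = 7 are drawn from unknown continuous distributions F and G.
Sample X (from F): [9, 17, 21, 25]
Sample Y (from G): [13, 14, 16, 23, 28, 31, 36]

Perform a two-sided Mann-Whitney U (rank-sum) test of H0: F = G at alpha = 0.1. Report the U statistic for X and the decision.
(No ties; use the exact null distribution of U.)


Step 1: Combine and sort all 11 observations; assign midranks.
sorted (value, group): (9,X), (13,Y), (14,Y), (16,Y), (17,X), (21,X), (23,Y), (25,X), (28,Y), (31,Y), (36,Y)
ranks: 9->1, 13->2, 14->3, 16->4, 17->5, 21->6, 23->7, 25->8, 28->9, 31->10, 36->11
Step 2: Rank sum for X: R1 = 1 + 5 + 6 + 8 = 20.
Step 3: U_X = R1 - n1(n1+1)/2 = 20 - 4*5/2 = 20 - 10 = 10.
       U_Y = n1*n2 - U_X = 28 - 10 = 18.
Step 4: No ties, so the exact null distribution of U (based on enumerating the C(11,4) = 330 equally likely rank assignments) gives the two-sided p-value.
Step 5: p-value = 0.527273; compare to alpha = 0.1. fail to reject H0.

U_X = 10, p = 0.527273, fail to reject H0 at alpha = 0.1.


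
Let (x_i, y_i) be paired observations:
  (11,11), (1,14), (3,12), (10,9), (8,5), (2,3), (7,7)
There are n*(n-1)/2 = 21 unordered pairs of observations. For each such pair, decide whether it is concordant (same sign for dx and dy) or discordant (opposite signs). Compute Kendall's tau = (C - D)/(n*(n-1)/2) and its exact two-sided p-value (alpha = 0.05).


Step 1: Enumerate the 21 unordered pairs (i,j) with i<j and classify each by sign(x_j-x_i) * sign(y_j-y_i).
  (1,2):dx=-10,dy=+3->D; (1,3):dx=-8,dy=+1->D; (1,4):dx=-1,dy=-2->C; (1,5):dx=-3,dy=-6->C
  (1,6):dx=-9,dy=-8->C; (1,7):dx=-4,dy=-4->C; (2,3):dx=+2,dy=-2->D; (2,4):dx=+9,dy=-5->D
  (2,5):dx=+7,dy=-9->D; (2,6):dx=+1,dy=-11->D; (2,7):dx=+6,dy=-7->D; (3,4):dx=+7,dy=-3->D
  (3,5):dx=+5,dy=-7->D; (3,6):dx=-1,dy=-9->C; (3,7):dx=+4,dy=-5->D; (4,5):dx=-2,dy=-4->C
  (4,6):dx=-8,dy=-6->C; (4,7):dx=-3,dy=-2->C; (5,6):dx=-6,dy=-2->C; (5,7):dx=-1,dy=+2->D
  (6,7):dx=+5,dy=+4->C
Step 2: C = 10, D = 11, total pairs = 21.
Step 3: tau = (C - D)/(n(n-1)/2) = (10 - 11)/21 = -0.047619.
Step 4: Exact two-sided p-value (enumerate n! = 5040 permutations of y under H0): p = 1.000000.
Step 5: alpha = 0.05. fail to reject H0.

tau_b = -0.0476 (C=10, D=11), p = 1.000000, fail to reject H0.


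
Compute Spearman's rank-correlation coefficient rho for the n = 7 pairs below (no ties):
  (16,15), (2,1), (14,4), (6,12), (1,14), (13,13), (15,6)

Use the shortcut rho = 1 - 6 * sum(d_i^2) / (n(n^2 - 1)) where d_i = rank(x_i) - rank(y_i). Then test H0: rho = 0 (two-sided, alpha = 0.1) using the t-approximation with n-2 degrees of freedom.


Step 1: Rank x and y separately (midranks; no ties here).
rank(x): 16->7, 2->2, 14->5, 6->3, 1->1, 13->4, 15->6
rank(y): 15->7, 1->1, 4->2, 12->4, 14->6, 13->5, 6->3
Step 2: d_i = R_x(i) - R_y(i); compute d_i^2.
  (7-7)^2=0, (2-1)^2=1, (5-2)^2=9, (3-4)^2=1, (1-6)^2=25, (4-5)^2=1, (6-3)^2=9
sum(d^2) = 46.
Step 3: rho = 1 - 6*46 / (7*(7^2 - 1)) = 1 - 276/336 = 0.178571.
Step 4: Under H0, t = rho * sqrt((n-2)/(1-rho^2)) = 0.4058 ~ t(5).
Step 5: Two-sided p-value from the t-distribution with 5 df = 0.701658.
Step 6: alpha = 0.1. fail to reject H0.

rho = 0.1786, p = 0.701658, fail to reject H0 at alpha = 0.1.


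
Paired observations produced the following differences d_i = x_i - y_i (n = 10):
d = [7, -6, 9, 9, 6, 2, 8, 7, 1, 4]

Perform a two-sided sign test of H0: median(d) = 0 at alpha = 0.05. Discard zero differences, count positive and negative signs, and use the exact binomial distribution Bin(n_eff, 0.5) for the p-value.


Step 1: Discard zero differences. Original n = 10; n_eff = number of nonzero differences = 10.
Nonzero differences (with sign): +7, -6, +9, +9, +6, +2, +8, +7, +1, +4
Step 2: Count signs: positive = 9, negative = 1.
Step 3: Under H0: P(positive) = 0.5, so the number of positives S ~ Bin(10, 0.5).
Step 4: Two-sided exact p-value = sum of Bin(10,0.5) probabilities at or below the observed probability = 0.021484.
Step 5: alpha = 0.05. reject H0.

n_eff = 10, pos = 9, neg = 1, p = 0.021484, reject H0.


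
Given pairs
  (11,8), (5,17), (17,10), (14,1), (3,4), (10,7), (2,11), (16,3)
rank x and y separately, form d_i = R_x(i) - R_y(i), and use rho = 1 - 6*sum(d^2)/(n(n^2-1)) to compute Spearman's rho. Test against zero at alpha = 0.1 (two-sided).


Step 1: Rank x and y separately (midranks; no ties here).
rank(x): 11->5, 5->3, 17->8, 14->6, 3->2, 10->4, 2->1, 16->7
rank(y): 8->5, 17->8, 10->6, 1->1, 4->3, 7->4, 11->7, 3->2
Step 2: d_i = R_x(i) - R_y(i); compute d_i^2.
  (5-5)^2=0, (3-8)^2=25, (8-6)^2=4, (6-1)^2=25, (2-3)^2=1, (4-4)^2=0, (1-7)^2=36, (7-2)^2=25
sum(d^2) = 116.
Step 3: rho = 1 - 6*116 / (8*(8^2 - 1)) = 1 - 696/504 = -0.380952.
Step 4: Under H0, t = rho * sqrt((n-2)/(1-rho^2)) = -1.0092 ~ t(6).
Step 5: Two-sided p-value from the t-distribution with 6 df = 0.351813.
Step 6: alpha = 0.1. fail to reject H0.

rho = -0.3810, p = 0.351813, fail to reject H0 at alpha = 0.1.


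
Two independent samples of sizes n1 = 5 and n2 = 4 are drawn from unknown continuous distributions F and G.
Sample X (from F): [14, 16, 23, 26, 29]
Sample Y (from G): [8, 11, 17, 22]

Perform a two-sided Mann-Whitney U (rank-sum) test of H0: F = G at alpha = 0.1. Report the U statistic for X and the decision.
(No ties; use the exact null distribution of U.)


Step 1: Combine and sort all 9 observations; assign midranks.
sorted (value, group): (8,Y), (11,Y), (14,X), (16,X), (17,Y), (22,Y), (23,X), (26,X), (29,X)
ranks: 8->1, 11->2, 14->3, 16->4, 17->5, 22->6, 23->7, 26->8, 29->9
Step 2: Rank sum for X: R1 = 3 + 4 + 7 + 8 + 9 = 31.
Step 3: U_X = R1 - n1(n1+1)/2 = 31 - 5*6/2 = 31 - 15 = 16.
       U_Y = n1*n2 - U_X = 20 - 16 = 4.
Step 4: No ties, so the exact null distribution of U (based on enumerating the C(9,5) = 126 equally likely rank assignments) gives the two-sided p-value.
Step 5: p-value = 0.190476; compare to alpha = 0.1. fail to reject H0.

U_X = 16, p = 0.190476, fail to reject H0 at alpha = 0.1.


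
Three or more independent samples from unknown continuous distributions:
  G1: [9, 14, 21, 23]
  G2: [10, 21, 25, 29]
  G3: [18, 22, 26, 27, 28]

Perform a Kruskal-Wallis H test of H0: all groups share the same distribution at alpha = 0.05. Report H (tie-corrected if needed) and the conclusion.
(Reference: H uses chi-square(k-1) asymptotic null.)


Step 1: Combine all N = 13 observations and assign midranks.
sorted (value, group, rank): (9,G1,1), (10,G2,2), (14,G1,3), (18,G3,4), (21,G1,5.5), (21,G2,5.5), (22,G3,7), (23,G1,8), (25,G2,9), (26,G3,10), (27,G3,11), (28,G3,12), (29,G2,13)
Step 2: Sum ranks within each group.
R_1 = 17.5 (n_1 = 4)
R_2 = 29.5 (n_2 = 4)
R_3 = 44 (n_3 = 5)
Step 3: H = 12/(N(N+1)) * sum(R_i^2/n_i) - 3(N+1)
     = 12/(13*14) * (17.5^2/4 + 29.5^2/4 + 44^2/5) - 3*14
     = 0.065934 * 681.325 - 42
     = 2.922527.
Step 4: Ties present; correction factor C = 1 - 6/(13^3 - 13) = 0.997253. Corrected H = 2.922527 / 0.997253 = 2.930579.
Step 5: Under H0, H ~ chi^2(2); p-value = 0.231011.
Step 6: alpha = 0.05. fail to reject H0.

H = 2.9306, df = 2, p = 0.231011, fail to reject H0.


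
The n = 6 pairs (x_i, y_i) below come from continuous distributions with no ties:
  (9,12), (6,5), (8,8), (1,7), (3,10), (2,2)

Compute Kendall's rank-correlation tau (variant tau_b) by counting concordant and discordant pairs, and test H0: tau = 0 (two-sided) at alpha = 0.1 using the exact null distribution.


Step 1: Enumerate the 15 unordered pairs (i,j) with i<j and classify each by sign(x_j-x_i) * sign(y_j-y_i).
  (1,2):dx=-3,dy=-7->C; (1,3):dx=-1,dy=-4->C; (1,4):dx=-8,dy=-5->C; (1,5):dx=-6,dy=-2->C
  (1,6):dx=-7,dy=-10->C; (2,3):dx=+2,dy=+3->C; (2,4):dx=-5,dy=+2->D; (2,5):dx=-3,dy=+5->D
  (2,6):dx=-4,dy=-3->C; (3,4):dx=-7,dy=-1->C; (3,5):dx=-5,dy=+2->D; (3,6):dx=-6,dy=-6->C
  (4,5):dx=+2,dy=+3->C; (4,6):dx=+1,dy=-5->D; (5,6):dx=-1,dy=-8->C
Step 2: C = 11, D = 4, total pairs = 15.
Step 3: tau = (C - D)/(n(n-1)/2) = (11 - 4)/15 = 0.466667.
Step 4: Exact two-sided p-value (enumerate n! = 720 permutations of y under H0): p = 0.272222.
Step 5: alpha = 0.1. fail to reject H0.

tau_b = 0.4667 (C=11, D=4), p = 0.272222, fail to reject H0.


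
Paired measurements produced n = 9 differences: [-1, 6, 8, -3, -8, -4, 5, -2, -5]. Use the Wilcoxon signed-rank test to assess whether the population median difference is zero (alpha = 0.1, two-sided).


Step 1: Drop any zero differences (none here) and take |d_i|.
|d| = [1, 6, 8, 3, 8, 4, 5, 2, 5]
Step 2: Midrank |d_i| (ties get averaged ranks).
ranks: |1|->1, |6|->7, |8|->8.5, |3|->3, |8|->8.5, |4|->4, |5|->5.5, |2|->2, |5|->5.5
Step 3: Attach original signs; sum ranks with positive sign and with negative sign.
W+ = 7 + 8.5 + 5.5 = 21
W- = 1 + 3 + 8.5 + 4 + 2 + 5.5 = 24
(Check: W+ + W- = 45 should equal n(n+1)/2 = 45.)
Step 4: Test statistic W = min(W+, W-) = 21.
Step 5: Ties in |d|, so use the tie-corrected normal approximation.
        E[W] = n(n+1)/4 = 9*10/4 = 22.5.
        Tie groups: |d|=5 (t=2), |d|=8 (t=2); sum(t^3 - t) = 12.
        Var[W] = n(n+1)(2n+1)/24 - sum(t^3-t)/48 = 1710/24 - 12/48 = 71.
        z = (W - E[W]) / sqrt(Var[W]) = (21 - 22.5) / 8.4261 = -0.1780.
        Two-sided p = 2*Phi(z) = 0.858709.
Step 6: alpha = 0.1. fail to reject H0.

W+ = 21, W- = 24, W = min = 21, p = 0.858709, fail to reject H0.


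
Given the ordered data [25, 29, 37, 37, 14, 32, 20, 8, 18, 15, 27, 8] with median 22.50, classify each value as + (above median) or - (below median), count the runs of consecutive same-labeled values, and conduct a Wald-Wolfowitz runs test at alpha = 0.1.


Step 1: Compute median = 22.50; label A = above, B = below.
Labels in order: AAAABABBBBAB  (n_A = 6, n_B = 6)
Step 2: Count runs R = 6.
Step 3: Under H0 (random ordering), E[R] = 2*n_A*n_B/(n_A+n_B) + 1 = 2*6*6/12 + 1 = 7.0000.
        Var[R] = 2*n_A*n_B*(2*n_A*n_B - n_A - n_B) / ((n_A+n_B)^2 * (n_A+n_B-1)) = 4320/1584 = 2.7273.
        SD[R] = 1.6514.
Step 4: Continuity-corrected z = (R + 0.5 - E[R]) / SD[R] = (6 + 0.5 - 7.0000) / 1.6514 = -0.3028.
Step 5: Two-sided p-value via normal approximation = 2*(1 - Phi(|z|)) = 0.762069.
Step 6: alpha = 0.1. fail to reject H0.

R = 6, z = -0.3028, p = 0.762069, fail to reject H0.


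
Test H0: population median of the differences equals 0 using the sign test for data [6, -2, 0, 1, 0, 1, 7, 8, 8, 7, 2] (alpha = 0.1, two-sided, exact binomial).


Step 1: Discard zero differences. Original n = 11; n_eff = number of nonzero differences = 9.
Nonzero differences (with sign): +6, -2, +1, +1, +7, +8, +8, +7, +2
Step 2: Count signs: positive = 8, negative = 1.
Step 3: Under H0: P(positive) = 0.5, so the number of positives S ~ Bin(9, 0.5).
Step 4: Two-sided exact p-value = sum of Bin(9,0.5) probabilities at or below the observed probability = 0.039062.
Step 5: alpha = 0.1. reject H0.

n_eff = 9, pos = 8, neg = 1, p = 0.039062, reject H0.


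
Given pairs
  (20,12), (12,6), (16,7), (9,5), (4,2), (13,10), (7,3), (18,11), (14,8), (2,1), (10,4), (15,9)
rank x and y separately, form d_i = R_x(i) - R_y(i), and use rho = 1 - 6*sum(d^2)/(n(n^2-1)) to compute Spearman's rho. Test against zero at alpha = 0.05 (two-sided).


Step 1: Rank x and y separately (midranks; no ties here).
rank(x): 20->12, 12->6, 16->10, 9->4, 4->2, 13->7, 7->3, 18->11, 14->8, 2->1, 10->5, 15->9
rank(y): 12->12, 6->6, 7->7, 5->5, 2->2, 10->10, 3->3, 11->11, 8->8, 1->1, 4->4, 9->9
Step 2: d_i = R_x(i) - R_y(i); compute d_i^2.
  (12-12)^2=0, (6-6)^2=0, (10-7)^2=9, (4-5)^2=1, (2-2)^2=0, (7-10)^2=9, (3-3)^2=0, (11-11)^2=0, (8-8)^2=0, (1-1)^2=0, (5-4)^2=1, (9-9)^2=0
sum(d^2) = 20.
Step 3: rho = 1 - 6*20 / (12*(12^2 - 1)) = 1 - 120/1716 = 0.930070.
Step 4: Under H0, t = rho * sqrt((n-2)/(1-rho^2)) = 8.0057 ~ t(10).
Step 5: Two-sided p-value from the t-distribution with 10 df = 0.000012.
Step 6: alpha = 0.05. reject H0.

rho = 0.9301, p = 0.000012, reject H0 at alpha = 0.05.


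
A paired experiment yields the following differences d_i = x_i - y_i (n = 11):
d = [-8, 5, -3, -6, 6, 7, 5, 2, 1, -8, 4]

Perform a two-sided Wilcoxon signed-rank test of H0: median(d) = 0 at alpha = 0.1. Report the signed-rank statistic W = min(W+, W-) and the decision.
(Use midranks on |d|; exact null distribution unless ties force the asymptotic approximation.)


Step 1: Drop any zero differences (none here) and take |d_i|.
|d| = [8, 5, 3, 6, 6, 7, 5, 2, 1, 8, 4]
Step 2: Midrank |d_i| (ties get averaged ranks).
ranks: |8|->10.5, |5|->5.5, |3|->3, |6|->7.5, |6|->7.5, |7|->9, |5|->5.5, |2|->2, |1|->1, |8|->10.5, |4|->4
Step 3: Attach original signs; sum ranks with positive sign and with negative sign.
W+ = 5.5 + 7.5 + 9 + 5.5 + 2 + 1 + 4 = 34.5
W- = 10.5 + 3 + 7.5 + 10.5 = 31.5
(Check: W+ + W- = 66 should equal n(n+1)/2 = 66.)
Step 4: Test statistic W = min(W+, W-) = 31.5.
Step 5: Ties in |d|, so use the tie-corrected normal approximation.
        E[W] = n(n+1)/4 = 11*12/4 = 33.
        Tie groups: |d|=5 (t=2), |d|=6 (t=2), |d|=8 (t=2); sum(t^3 - t) = 18.
        Var[W] = n(n+1)(2n+1)/24 - sum(t^3-t)/48 = 3036/24 - 18/48 = 126.125.
        z = (W - E[W]) / sqrt(Var[W]) = (31.5 - 33) / 11.2305 = -0.1336.
        Two-sided p = 2*Phi(z) = 0.893747.
Step 6: alpha = 0.1. fail to reject H0.

W+ = 34.5, W- = 31.5, W = min = 31.5, p = 0.893747, fail to reject H0.


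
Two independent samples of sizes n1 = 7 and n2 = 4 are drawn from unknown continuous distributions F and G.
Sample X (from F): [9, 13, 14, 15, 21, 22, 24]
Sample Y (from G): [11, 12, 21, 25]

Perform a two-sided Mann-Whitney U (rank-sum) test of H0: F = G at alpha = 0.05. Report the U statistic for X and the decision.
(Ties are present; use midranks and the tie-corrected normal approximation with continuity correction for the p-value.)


Step 1: Combine and sort all 11 observations; assign midranks.
sorted (value, group): (9,X), (11,Y), (12,Y), (13,X), (14,X), (15,X), (21,X), (21,Y), (22,X), (24,X), (25,Y)
ranks: 9->1, 11->2, 12->3, 13->4, 14->5, 15->6, 21->7.5, 21->7.5, 22->9, 24->10, 25->11
Step 2: Rank sum for X: R1 = 1 + 4 + 5 + 6 + 7.5 + 9 + 10 = 42.5.
Step 3: U_X = R1 - n1(n1+1)/2 = 42.5 - 7*8/2 = 42.5 - 28 = 14.5.
       U_Y = n1*n2 - U_X = 28 - 14.5 = 13.5.
Step 4: Ties are present, so use the tie-corrected normal approximation (with continuity correction) for the p-value.
Step 5: p-value = 1.000000; compare to alpha = 0.05. fail to reject H0.

U_X = 14.5, p = 1.000000, fail to reject H0 at alpha = 0.05.


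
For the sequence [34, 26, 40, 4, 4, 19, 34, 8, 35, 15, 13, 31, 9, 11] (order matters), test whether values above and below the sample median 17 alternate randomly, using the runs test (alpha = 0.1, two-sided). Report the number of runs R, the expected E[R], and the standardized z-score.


Step 1: Compute median = 17; label A = above, B = below.
Labels in order: AAABBAABABBABB  (n_A = 7, n_B = 7)
Step 2: Count runs R = 8.
Step 3: Under H0 (random ordering), E[R] = 2*n_A*n_B/(n_A+n_B) + 1 = 2*7*7/14 + 1 = 8.0000.
        Var[R] = 2*n_A*n_B*(2*n_A*n_B - n_A - n_B) / ((n_A+n_B)^2 * (n_A+n_B-1)) = 8232/2548 = 3.2308.
        SD[R] = 1.7974.
Step 4: R = E[R], so z = 0 with no continuity correction.
Step 5: Two-sided p-value via normal approximation = 2*(1 - Phi(|z|)) = 1.000000.
Step 6: alpha = 0.1. fail to reject H0.

R = 8, z = 0.0000, p = 1.000000, fail to reject H0.


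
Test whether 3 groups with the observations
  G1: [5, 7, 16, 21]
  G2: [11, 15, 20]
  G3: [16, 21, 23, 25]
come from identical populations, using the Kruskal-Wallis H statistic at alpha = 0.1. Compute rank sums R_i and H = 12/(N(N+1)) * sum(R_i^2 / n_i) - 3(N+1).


Step 1: Combine all N = 11 observations and assign midranks.
sorted (value, group, rank): (5,G1,1), (7,G1,2), (11,G2,3), (15,G2,4), (16,G1,5.5), (16,G3,5.5), (20,G2,7), (21,G1,8.5), (21,G3,8.5), (23,G3,10), (25,G3,11)
Step 2: Sum ranks within each group.
R_1 = 17 (n_1 = 4)
R_2 = 14 (n_2 = 3)
R_3 = 35 (n_3 = 4)
Step 3: H = 12/(N(N+1)) * sum(R_i^2/n_i) - 3(N+1)
     = 12/(11*12) * (17^2/4 + 14^2/3 + 35^2/4) - 3*12
     = 0.090909 * 443.833 - 36
     = 4.348485.
Step 4: Ties present; correction factor C = 1 - 12/(11^3 - 11) = 0.990909. Corrected H = 4.348485 / 0.990909 = 4.388379.
Step 5: Under H0, H ~ chi^2(2); p-value = 0.111449.
Step 6: alpha = 0.1. fail to reject H0.

H = 4.3884, df = 2, p = 0.111449, fail to reject H0.


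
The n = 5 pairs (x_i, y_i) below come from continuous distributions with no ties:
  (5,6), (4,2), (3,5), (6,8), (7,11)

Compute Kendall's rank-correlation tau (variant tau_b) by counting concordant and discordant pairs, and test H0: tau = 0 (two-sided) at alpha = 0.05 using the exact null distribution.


Step 1: Enumerate the 10 unordered pairs (i,j) with i<j and classify each by sign(x_j-x_i) * sign(y_j-y_i).
  (1,2):dx=-1,dy=-4->C; (1,3):dx=-2,dy=-1->C; (1,4):dx=+1,dy=+2->C; (1,5):dx=+2,dy=+5->C
  (2,3):dx=-1,dy=+3->D; (2,4):dx=+2,dy=+6->C; (2,5):dx=+3,dy=+9->C; (3,4):dx=+3,dy=+3->C
  (3,5):dx=+4,dy=+6->C; (4,5):dx=+1,dy=+3->C
Step 2: C = 9, D = 1, total pairs = 10.
Step 3: tau = (C - D)/(n(n-1)/2) = (9 - 1)/10 = 0.800000.
Step 4: Exact two-sided p-value (enumerate n! = 120 permutations of y under H0): p = 0.083333.
Step 5: alpha = 0.05. fail to reject H0.

tau_b = 0.8000 (C=9, D=1), p = 0.083333, fail to reject H0.
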